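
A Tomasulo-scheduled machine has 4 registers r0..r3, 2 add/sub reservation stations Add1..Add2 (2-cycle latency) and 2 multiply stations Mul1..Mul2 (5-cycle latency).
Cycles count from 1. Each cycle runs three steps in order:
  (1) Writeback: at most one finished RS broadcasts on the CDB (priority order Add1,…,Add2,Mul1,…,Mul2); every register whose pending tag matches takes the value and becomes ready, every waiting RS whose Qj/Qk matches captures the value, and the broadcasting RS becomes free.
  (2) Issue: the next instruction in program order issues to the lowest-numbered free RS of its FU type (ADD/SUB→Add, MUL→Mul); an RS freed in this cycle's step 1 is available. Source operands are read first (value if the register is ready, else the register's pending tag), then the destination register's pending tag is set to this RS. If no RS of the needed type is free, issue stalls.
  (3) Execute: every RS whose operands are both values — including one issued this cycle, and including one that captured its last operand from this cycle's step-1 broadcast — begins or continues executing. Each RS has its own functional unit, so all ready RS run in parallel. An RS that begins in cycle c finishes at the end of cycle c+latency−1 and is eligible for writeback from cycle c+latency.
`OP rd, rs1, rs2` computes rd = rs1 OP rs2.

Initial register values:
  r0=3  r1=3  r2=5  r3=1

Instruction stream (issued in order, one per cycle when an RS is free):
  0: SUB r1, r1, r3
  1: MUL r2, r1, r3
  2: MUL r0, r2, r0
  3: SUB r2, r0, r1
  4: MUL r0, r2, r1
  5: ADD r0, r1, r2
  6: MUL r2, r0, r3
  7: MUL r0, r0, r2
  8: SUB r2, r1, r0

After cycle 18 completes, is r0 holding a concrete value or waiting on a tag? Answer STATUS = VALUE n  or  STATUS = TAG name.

cycle 1: issue SUB r1<-Add1 // r0:3,r1:Add1,r2:5,r3:1
cycle 2: issue MUL r2<-Mul1 // r0:3,r1:Add1,r2:Mul1,r3:1
cycle 3: CDB Add1=2; issue MUL r0<-Mul2 // r0:Mul2,r1:2,r2:Mul1,r3:1
cycle 4: issue SUB r2<-Add1 // r0:Mul2,r1:2,r2:Add1,r3:1
cycle 5: stall // r0:Mul2,r1:2,r2:Add1,r3:1
cycle 6: stall // r0:Mul2,r1:2,r2:Add1,r3:1
cycle 7: stall // r0:Mul2,r1:2,r2:Add1,r3:1
cycle 8: CDB Mul1=2; issue MUL r0<-Mul1 // r0:Mul1,r1:2,r2:Add1,r3:1
cycle 9: issue ADD r0<-Add2 // r0:Add2,r1:2,r2:Add1,r3:1
cycle 10: stall // r0:Add2,r1:2,r2:Add1,r3:1
cycle 11: stall // r0:Add2,r1:2,r2:Add1,r3:1
cycle 12: stall // r0:Add2,r1:2,r2:Add1,r3:1
cycle 13: CDB Mul2=6; issue MUL r2<-Mul2 // r0:Add2,r1:2,r2:Mul2,r3:1
cycle 14: stall // r0:Add2,r1:2,r2:Mul2,r3:1
cycle 15: CDB Add1=4; stall // r0:Add2,r1:2,r2:Mul2,r3:1
cycle 16: stall // r0:Add2,r1:2,r2:Mul2,r3:1
cycle 17: CDB Add2=6; stall // r0:6,r1:2,r2:Mul2,r3:1
cycle 18: stall // r0:6,r1:2,r2:Mul2,r3:1

STATUS = VALUE 6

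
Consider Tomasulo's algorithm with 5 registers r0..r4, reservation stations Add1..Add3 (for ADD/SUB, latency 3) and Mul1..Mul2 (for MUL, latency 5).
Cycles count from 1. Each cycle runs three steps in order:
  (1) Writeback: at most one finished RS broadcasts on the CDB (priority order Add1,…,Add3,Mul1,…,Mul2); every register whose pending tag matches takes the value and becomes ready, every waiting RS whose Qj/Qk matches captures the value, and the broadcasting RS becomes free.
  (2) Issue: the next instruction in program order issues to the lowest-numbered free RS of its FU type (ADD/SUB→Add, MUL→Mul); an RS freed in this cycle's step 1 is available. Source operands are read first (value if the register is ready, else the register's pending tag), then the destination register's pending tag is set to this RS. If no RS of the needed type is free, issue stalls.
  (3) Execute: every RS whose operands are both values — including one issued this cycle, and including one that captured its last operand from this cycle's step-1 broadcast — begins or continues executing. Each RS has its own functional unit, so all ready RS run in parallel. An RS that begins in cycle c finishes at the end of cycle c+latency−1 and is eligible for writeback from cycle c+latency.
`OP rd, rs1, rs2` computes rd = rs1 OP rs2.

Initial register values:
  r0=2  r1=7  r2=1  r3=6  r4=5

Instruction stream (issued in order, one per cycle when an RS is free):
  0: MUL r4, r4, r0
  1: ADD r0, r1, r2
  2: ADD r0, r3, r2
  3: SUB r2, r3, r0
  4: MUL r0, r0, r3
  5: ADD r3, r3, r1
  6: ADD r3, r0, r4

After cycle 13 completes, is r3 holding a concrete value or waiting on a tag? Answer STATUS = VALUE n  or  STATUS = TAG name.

cycle 1: issue MUL r4<-Mul1 // r0:2,r1:7,r2:1,r3:6,r4:Mul1
cycle 2: issue ADD r0<-Add1 // r0:Add1,r1:7,r2:1,r3:6,r4:Mul1
cycle 3: issue ADD r0<-Add2 // r0:Add2,r1:7,r2:1,r3:6,r4:Mul1
cycle 4: issue SUB r2<-Add3 // r0:Add2,r1:7,r2:Add3,r3:6,r4:Mul1
cycle 5: CDB Add1=8; issue MUL r0<-Mul2 // r0:Mul2,r1:7,r2:Add3,r3:6,r4:Mul1
cycle 6: CDB Add2=7; issue ADD r3<-Add1 // r0:Mul2,r1:7,r2:Add3,r3:Add1,r4:Mul1
cycle 7: CDB Mul1=10; issue ADD r3<-Add2 // r0:Mul2,r1:7,r2:Add3,r3:Add2,r4:10
cycle 8: - // r0:Mul2,r1:7,r2:Add3,r3:Add2,r4:10
cycle 9: CDB Add1=13 // r0:Mul2,r1:7,r2:Add3,r3:Add2,r4:10
cycle 10: CDB Add3=-1 // r0:Mul2,r1:7,r2:-1,r3:Add2,r4:10
cycle 11: CDB Mul2=42 // r0:42,r1:7,r2:-1,r3:Add2,r4:10
cycle 12: - // r0:42,r1:7,r2:-1,r3:Add2,r4:10
cycle 13: - // r0:42,r1:7,r2:-1,r3:Add2,r4:10

STATUS = TAG Add2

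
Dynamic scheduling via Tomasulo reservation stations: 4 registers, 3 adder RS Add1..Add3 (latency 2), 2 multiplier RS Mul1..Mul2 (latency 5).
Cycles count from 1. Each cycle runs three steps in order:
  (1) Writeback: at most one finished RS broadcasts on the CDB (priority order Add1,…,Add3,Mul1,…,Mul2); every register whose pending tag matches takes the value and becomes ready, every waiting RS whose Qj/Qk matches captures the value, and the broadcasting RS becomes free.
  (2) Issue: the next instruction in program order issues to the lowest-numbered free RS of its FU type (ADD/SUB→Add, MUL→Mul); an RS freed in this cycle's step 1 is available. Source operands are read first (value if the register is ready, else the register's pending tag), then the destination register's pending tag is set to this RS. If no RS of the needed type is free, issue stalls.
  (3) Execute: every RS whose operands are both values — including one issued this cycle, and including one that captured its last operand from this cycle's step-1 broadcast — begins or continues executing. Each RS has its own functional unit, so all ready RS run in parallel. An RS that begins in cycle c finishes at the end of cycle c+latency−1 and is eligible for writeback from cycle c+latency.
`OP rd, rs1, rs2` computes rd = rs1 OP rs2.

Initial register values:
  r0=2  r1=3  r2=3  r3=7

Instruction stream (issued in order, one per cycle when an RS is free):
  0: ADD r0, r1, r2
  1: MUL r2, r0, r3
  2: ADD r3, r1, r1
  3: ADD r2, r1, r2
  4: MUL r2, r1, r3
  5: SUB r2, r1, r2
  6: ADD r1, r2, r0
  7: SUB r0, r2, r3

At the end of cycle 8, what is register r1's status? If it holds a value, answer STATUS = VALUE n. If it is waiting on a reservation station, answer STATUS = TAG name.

cycle 1: issue ADD r0<-Add1 // r0:Add1,r1:3,r2:3,r3:7
cycle 2: issue MUL r2<-Mul1 // r0:Add1,r1:3,r2:Mul1,r3:7
cycle 3: CDB Add1=6; issue ADD r3<-Add1 // r0:6,r1:3,r2:Mul1,r3:Add1
cycle 4: issue ADD r2<-Add2 // r0:6,r1:3,r2:Add2,r3:Add1
cycle 5: CDB Add1=6; issue MUL r2<-Mul2 // r0:6,r1:3,r2:Mul2,r3:6
cycle 6: issue SUB r2<-Add1 // r0:6,r1:3,r2:Add1,r3:6
cycle 7: issue ADD r1<-Add3 // r0:6,r1:Add3,r2:Add1,r3:6
cycle 8: CDB Mul1=42; stall // r0:6,r1:Add3,r2:Add1,r3:6

STATUS = TAG Add3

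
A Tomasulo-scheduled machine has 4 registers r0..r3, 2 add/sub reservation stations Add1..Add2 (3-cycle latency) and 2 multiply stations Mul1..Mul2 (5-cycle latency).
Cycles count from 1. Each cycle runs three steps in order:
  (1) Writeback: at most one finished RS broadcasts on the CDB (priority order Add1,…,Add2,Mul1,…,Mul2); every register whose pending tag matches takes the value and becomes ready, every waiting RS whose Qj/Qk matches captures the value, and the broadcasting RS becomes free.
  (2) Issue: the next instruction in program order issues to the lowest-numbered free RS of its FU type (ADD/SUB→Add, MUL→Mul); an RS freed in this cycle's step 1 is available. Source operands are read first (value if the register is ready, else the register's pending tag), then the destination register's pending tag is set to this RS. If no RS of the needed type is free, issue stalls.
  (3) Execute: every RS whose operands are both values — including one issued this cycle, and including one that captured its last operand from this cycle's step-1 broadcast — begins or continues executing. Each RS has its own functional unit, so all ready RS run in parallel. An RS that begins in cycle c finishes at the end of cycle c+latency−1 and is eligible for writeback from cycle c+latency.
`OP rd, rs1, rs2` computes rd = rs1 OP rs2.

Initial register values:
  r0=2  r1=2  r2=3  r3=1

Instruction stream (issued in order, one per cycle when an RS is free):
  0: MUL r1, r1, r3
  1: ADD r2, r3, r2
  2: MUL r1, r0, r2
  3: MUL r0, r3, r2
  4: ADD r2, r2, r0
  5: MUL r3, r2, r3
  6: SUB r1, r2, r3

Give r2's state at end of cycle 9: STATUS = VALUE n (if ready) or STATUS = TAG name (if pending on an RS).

c1: issue MUL r1<-Mul1 | r0:2,r1:Mul1,r2:3,r3:1
c2: issue ADD r2<-Add1 | r0:2,r1:Mul1,r2:Add1,r3:1
c3: issue MUL r1<-Mul2 | r0:2,r1:Mul2,r2:Add1,r3:1
c4: stall | r0:2,r1:Mul2,r2:Add1,r3:1
c5: CDB Add1=4; stall | r0:2,r1:Mul2,r2:4,r3:1
c6: CDB Mul1=2; issue MUL r0<-Mul1 | r0:Mul1,r1:Mul2,r2:4,r3:1
c7: issue ADD r2<-Add1 | r0:Mul1,r1:Mul2,r2:Add1,r3:1
c8: stall | r0:Mul1,r1:Mul2,r2:Add1,r3:1
c9: stall | r0:Mul1,r1:Mul2,r2:Add1,r3:1

STATUS = TAG Add1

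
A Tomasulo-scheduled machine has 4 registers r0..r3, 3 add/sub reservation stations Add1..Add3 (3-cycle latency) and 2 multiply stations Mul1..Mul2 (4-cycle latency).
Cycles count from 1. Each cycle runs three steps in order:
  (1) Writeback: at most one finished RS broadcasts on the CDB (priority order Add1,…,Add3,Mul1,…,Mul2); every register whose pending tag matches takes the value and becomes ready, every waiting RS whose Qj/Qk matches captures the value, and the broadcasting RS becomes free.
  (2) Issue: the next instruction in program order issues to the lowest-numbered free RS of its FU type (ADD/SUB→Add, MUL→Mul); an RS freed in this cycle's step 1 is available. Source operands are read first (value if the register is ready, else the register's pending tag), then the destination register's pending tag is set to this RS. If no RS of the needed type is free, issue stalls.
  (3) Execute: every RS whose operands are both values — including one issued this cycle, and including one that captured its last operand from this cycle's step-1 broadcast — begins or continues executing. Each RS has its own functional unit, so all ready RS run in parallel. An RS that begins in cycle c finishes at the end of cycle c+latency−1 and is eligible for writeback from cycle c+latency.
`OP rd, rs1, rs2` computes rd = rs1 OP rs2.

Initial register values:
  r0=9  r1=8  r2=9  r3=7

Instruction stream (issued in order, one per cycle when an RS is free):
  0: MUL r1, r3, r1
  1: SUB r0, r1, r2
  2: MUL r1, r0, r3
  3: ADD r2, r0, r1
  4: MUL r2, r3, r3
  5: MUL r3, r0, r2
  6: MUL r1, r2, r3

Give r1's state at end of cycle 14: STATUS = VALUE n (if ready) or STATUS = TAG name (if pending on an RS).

cycle 1: issue MUL r1<-Mul1 // r0:9,r1:Mul1,r2:9,r3:7
cycle 2: issue SUB r0<-Add1 // r0:Add1,r1:Mul1,r2:9,r3:7
cycle 3: issue MUL r1<-Mul2 // r0:Add1,r1:Mul2,r2:9,r3:7
cycle 4: issue ADD r2<-Add2 // r0:Add1,r1:Mul2,r2:Add2,r3:7
cycle 5: CDB Mul1=56; issue MUL r2<-Mul1 // r0:Add1,r1:Mul2,r2:Mul1,r3:7
cycle 6: stall // r0:Add1,r1:Mul2,r2:Mul1,r3:7
cycle 7: stall // r0:Add1,r1:Mul2,r2:Mul1,r3:7
cycle 8: CDB Add1=47; stall // r0:47,r1:Mul2,r2:Mul1,r3:7
cycle 9: CDB Mul1=49; issue MUL r3<-Mul1 // r0:47,r1:Mul2,r2:49,r3:Mul1
cycle 10: stall // r0:47,r1:Mul2,r2:49,r3:Mul1
cycle 11: stall // r0:47,r1:Mul2,r2:49,r3:Mul1
cycle 12: CDB Mul2=329; issue MUL r1<-Mul2 // r0:47,r1:Mul2,r2:49,r3:Mul1
cycle 13: CDB Mul1=2303 // r0:47,r1:Mul2,r2:49,r3:2303
cycle 14: - // r0:47,r1:Mul2,r2:49,r3:2303

STATUS = TAG Mul2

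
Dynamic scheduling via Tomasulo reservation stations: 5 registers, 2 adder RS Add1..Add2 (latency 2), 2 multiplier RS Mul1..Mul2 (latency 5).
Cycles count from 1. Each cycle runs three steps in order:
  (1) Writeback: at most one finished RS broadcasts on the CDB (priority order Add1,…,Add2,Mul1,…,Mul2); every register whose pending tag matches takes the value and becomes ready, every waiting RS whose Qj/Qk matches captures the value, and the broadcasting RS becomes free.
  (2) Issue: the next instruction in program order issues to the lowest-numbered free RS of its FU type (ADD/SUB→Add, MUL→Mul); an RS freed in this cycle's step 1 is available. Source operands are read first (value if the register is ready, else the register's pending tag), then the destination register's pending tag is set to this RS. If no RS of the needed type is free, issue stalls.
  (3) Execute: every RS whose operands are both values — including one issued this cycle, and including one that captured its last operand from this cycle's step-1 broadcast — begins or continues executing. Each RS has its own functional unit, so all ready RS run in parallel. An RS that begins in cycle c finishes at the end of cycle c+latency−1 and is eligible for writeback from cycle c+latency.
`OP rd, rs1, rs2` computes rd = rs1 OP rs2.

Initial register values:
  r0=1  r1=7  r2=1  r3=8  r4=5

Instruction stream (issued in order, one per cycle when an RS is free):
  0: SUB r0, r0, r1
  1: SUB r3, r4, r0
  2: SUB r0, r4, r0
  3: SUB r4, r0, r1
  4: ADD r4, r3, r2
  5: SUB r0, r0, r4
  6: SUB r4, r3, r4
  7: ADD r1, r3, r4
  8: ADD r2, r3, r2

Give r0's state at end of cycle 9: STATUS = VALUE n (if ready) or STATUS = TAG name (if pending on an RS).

STATUS = TAG Add1

  c1: issue SUB r0<-Add1  regs: r0:Add1,r1:7,r2:1,r3:8,r4:5
  c2: issue SUB r3<-Add2  regs: r0:Add1,r1:7,r2:1,r3:Add2,r4:5
  c3: CDB Add1=-6; issue SUB r0<-Add1  regs: r0:Add1,r1:7,r2:1,r3:Add2,r4:5
  c4: stall  regs: r0:Add1,r1:7,r2:1,r3:Add2,r4:5
  c5: CDB Add1=11; issue SUB r4<-Add1  regs: r0:11,r1:7,r2:1,r3:Add2,r4:Add1
  c6: CDB Add2=11; issue ADD r4<-Add2  regs: r0:11,r1:7,r2:1,r3:11,r4:Add2
  c7: CDB Add1=4; issue SUB r0<-Add1  regs: r0:Add1,r1:7,r2:1,r3:11,r4:Add2
  c8: CDB Add2=12; issue SUB r4<-Add2  regs: r0:Add1,r1:7,r2:1,r3:11,r4:Add2
  c9: stall  regs: r0:Add1,r1:7,r2:1,r3:11,r4:Add2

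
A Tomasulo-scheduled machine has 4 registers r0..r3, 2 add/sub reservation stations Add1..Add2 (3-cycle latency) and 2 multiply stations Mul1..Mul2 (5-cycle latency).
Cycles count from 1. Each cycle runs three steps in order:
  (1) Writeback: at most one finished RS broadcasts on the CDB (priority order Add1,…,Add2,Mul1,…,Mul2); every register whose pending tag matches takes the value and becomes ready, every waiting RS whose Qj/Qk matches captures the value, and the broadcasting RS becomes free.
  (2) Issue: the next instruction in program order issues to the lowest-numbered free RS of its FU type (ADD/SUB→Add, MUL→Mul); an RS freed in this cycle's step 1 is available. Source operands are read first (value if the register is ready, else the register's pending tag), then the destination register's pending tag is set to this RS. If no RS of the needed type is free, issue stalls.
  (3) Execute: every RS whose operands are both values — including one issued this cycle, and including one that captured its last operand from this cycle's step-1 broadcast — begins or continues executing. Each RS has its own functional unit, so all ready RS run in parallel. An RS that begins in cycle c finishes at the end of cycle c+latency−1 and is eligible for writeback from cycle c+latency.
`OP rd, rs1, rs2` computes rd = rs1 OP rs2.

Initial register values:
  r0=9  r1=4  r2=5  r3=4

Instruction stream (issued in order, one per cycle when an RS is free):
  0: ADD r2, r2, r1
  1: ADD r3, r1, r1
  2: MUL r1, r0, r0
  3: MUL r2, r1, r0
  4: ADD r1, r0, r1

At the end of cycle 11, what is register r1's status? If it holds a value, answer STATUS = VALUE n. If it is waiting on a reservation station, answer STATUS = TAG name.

c1: issue ADD r2<-Add1 | r0:9,r1:4,r2:Add1,r3:4
c2: issue ADD r3<-Add2 | r0:9,r1:4,r2:Add1,r3:Add2
c3: issue MUL r1<-Mul1 | r0:9,r1:Mul1,r2:Add1,r3:Add2
c4: CDB Add1=9; issue MUL r2<-Mul2 | r0:9,r1:Mul1,r2:Mul2,r3:Add2
c5: CDB Add2=8; issue ADD r1<-Add1 | r0:9,r1:Add1,r2:Mul2,r3:8
c6: - | r0:9,r1:Add1,r2:Mul2,r3:8
c7: - | r0:9,r1:Add1,r2:Mul2,r3:8
c8: CDB Mul1=81 | r0:9,r1:Add1,r2:Mul2,r3:8
c9: - | r0:9,r1:Add1,r2:Mul2,r3:8
c10: - | r0:9,r1:Add1,r2:Mul2,r3:8
c11: CDB Add1=90 | r0:9,r1:90,r2:Mul2,r3:8

STATUS = VALUE 90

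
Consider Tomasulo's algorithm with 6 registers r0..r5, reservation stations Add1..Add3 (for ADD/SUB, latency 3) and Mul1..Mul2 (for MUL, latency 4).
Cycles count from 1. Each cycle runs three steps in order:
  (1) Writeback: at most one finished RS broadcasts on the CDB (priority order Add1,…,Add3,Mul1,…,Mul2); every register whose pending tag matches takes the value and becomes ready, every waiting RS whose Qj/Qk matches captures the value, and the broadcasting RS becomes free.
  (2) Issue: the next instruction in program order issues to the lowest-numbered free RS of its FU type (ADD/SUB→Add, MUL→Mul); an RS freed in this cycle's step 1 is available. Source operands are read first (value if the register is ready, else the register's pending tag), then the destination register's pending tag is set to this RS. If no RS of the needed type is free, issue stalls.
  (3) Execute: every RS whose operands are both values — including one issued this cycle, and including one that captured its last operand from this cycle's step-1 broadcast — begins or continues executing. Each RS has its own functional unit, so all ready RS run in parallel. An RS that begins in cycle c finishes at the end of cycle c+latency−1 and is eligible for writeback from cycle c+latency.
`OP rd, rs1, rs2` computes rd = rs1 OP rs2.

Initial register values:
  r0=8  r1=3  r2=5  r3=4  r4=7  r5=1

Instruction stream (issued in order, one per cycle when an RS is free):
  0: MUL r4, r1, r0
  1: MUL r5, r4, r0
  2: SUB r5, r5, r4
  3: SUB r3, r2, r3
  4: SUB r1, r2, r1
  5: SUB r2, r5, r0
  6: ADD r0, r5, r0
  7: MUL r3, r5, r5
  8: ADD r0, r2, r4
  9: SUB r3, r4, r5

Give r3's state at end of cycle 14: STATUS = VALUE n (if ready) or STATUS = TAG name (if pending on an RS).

STATUS = TAG Mul1

  c1: issue MUL r4<-Mul1  regs: r0:8,r1:3,r2:5,r3:4,r4:Mul1,r5:1
  c2: issue MUL r5<-Mul2  regs: r0:8,r1:3,r2:5,r3:4,r4:Mul1,r5:Mul2
  c3: issue SUB r5<-Add1  regs: r0:8,r1:3,r2:5,r3:4,r4:Mul1,r5:Add1
  c4: issue SUB r3<-Add2  regs: r0:8,r1:3,r2:5,r3:Add2,r4:Mul1,r5:Add1
  c5: CDB Mul1=24; issue SUB r1<-Add3  regs: r0:8,r1:Add3,r2:5,r3:Add2,r4:24,r5:Add1
  c6: stall  regs: r0:8,r1:Add3,r2:5,r3:Add2,r4:24,r5:Add1
  c7: CDB Add2=1; issue SUB r2<-Add2  regs: r0:8,r1:Add3,r2:Add2,r3:1,r4:24,r5:Add1
  c8: CDB Add3=2; issue ADD r0<-Add3  regs: r0:Add3,r1:2,r2:Add2,r3:1,r4:24,r5:Add1
  c9: CDB Mul2=192; issue MUL r3<-Mul1  regs: r0:Add3,r1:2,r2:Add2,r3:Mul1,r4:24,r5:Add1
  c10: stall  regs: r0:Add3,r1:2,r2:Add2,r3:Mul1,r4:24,r5:Add1
  c11: stall  regs: r0:Add3,r1:2,r2:Add2,r3:Mul1,r4:24,r5:Add1
  c12: CDB Add1=168; issue ADD r0<-Add1  regs: r0:Add1,r1:2,r2:Add2,r3:Mul1,r4:24,r5:168
  c13: stall  regs: r0:Add1,r1:2,r2:Add2,r3:Mul1,r4:24,r5:168
  c14: stall  regs: r0:Add1,r1:2,r2:Add2,r3:Mul1,r4:24,r5:168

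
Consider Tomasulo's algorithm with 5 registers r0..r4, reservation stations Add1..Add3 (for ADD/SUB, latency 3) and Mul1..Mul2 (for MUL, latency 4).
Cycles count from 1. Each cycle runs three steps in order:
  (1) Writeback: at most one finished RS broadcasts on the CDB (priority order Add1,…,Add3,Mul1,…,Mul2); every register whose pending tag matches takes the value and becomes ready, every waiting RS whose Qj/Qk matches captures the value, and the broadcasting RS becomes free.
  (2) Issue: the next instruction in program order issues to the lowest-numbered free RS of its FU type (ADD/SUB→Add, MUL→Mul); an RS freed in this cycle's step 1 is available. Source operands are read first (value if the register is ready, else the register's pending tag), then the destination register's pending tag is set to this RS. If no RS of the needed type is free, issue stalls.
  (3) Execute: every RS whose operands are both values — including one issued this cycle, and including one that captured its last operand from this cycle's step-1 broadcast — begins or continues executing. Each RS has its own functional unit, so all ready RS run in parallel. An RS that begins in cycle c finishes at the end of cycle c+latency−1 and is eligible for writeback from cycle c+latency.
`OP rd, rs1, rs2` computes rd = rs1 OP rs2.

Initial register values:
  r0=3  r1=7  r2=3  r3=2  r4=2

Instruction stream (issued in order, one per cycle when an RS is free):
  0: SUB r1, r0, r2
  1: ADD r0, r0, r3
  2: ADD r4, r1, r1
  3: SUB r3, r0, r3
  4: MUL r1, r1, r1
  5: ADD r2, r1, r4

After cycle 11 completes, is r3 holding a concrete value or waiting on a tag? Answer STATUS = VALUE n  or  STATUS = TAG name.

c1: issue SUB r1<-Add1 | r0:3,r1:Add1,r2:3,r3:2,r4:2
c2: issue ADD r0<-Add2 | r0:Add2,r1:Add1,r2:3,r3:2,r4:2
c3: issue ADD r4<-Add3 | r0:Add2,r1:Add1,r2:3,r3:2,r4:Add3
c4: CDB Add1=0; issue SUB r3<-Add1 | r0:Add2,r1:0,r2:3,r3:Add1,r4:Add3
c5: CDB Add2=5; issue MUL r1<-Mul1 | r0:5,r1:Mul1,r2:3,r3:Add1,r4:Add3
c6: issue ADD r2<-Add2 | r0:5,r1:Mul1,r2:Add2,r3:Add1,r4:Add3
c7: CDB Add3=0 | r0:5,r1:Mul1,r2:Add2,r3:Add1,r4:0
c8: CDB Add1=3 | r0:5,r1:Mul1,r2:Add2,r3:3,r4:0
c9: CDB Mul1=0 | r0:5,r1:0,r2:Add2,r3:3,r4:0
c10: - | r0:5,r1:0,r2:Add2,r3:3,r4:0
c11: - | r0:5,r1:0,r2:Add2,r3:3,r4:0

STATUS = VALUE 3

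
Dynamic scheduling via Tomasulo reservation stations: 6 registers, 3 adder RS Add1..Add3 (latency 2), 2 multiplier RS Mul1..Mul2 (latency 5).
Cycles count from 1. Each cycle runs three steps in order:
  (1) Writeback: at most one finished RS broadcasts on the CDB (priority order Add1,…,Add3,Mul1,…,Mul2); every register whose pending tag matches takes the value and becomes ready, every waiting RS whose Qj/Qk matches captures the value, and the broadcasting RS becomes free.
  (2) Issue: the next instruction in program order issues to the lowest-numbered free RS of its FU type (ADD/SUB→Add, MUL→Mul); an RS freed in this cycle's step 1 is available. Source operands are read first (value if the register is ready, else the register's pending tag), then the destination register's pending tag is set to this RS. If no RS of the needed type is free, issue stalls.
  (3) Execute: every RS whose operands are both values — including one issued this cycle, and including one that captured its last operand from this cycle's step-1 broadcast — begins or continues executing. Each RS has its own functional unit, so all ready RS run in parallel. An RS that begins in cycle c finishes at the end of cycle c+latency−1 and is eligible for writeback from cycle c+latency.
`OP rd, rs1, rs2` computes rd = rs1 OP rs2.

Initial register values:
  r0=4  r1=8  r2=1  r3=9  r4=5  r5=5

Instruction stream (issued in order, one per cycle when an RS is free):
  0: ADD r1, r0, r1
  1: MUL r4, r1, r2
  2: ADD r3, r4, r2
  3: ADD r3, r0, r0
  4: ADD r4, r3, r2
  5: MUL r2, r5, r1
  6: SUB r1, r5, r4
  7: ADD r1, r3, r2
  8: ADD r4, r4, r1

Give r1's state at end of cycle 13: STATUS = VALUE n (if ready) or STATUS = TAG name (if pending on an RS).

  c1: issue ADD r1<-Add1  regs: r0:4,r1:Add1,r2:1,r3:9,r4:5,r5:5
  c2: issue MUL r4<-Mul1  regs: r0:4,r1:Add1,r2:1,r3:9,r4:Mul1,r5:5
  c3: CDB Add1=12; issue ADD r3<-Add1  regs: r0:4,r1:12,r2:1,r3:Add1,r4:Mul1,r5:5
  c4: issue ADD r3<-Add2  regs: r0:4,r1:12,r2:1,r3:Add2,r4:Mul1,r5:5
  c5: issue ADD r4<-Add3  regs: r0:4,r1:12,r2:1,r3:Add2,r4:Add3,r5:5
  c6: CDB Add2=8; issue MUL r2<-Mul2  regs: r0:4,r1:12,r2:Mul2,r3:8,r4:Add3,r5:5
  c7: issue SUB r1<-Add2  regs: r0:4,r1:Add2,r2:Mul2,r3:8,r4:Add3,r5:5
  c8: CDB Add3=9; issue ADD r1<-Add3  regs: r0:4,r1:Add3,r2:Mul2,r3:8,r4:9,r5:5
  c9: CDB Mul1=12; stall  regs: r0:4,r1:Add3,r2:Mul2,r3:8,r4:9,r5:5
  c10: CDB Add2=-4; issue ADD r4<-Add2  regs: r0:4,r1:Add3,r2:Mul2,r3:8,r4:Add2,r5:5
  c11: CDB Add1=13  regs: r0:4,r1:Add3,r2:Mul2,r3:8,r4:Add2,r5:5
  c12: CDB Mul2=60  regs: r0:4,r1:Add3,r2:60,r3:8,r4:Add2,r5:5
  c13: -  regs: r0:4,r1:Add3,r2:60,r3:8,r4:Add2,r5:5

STATUS = TAG Add3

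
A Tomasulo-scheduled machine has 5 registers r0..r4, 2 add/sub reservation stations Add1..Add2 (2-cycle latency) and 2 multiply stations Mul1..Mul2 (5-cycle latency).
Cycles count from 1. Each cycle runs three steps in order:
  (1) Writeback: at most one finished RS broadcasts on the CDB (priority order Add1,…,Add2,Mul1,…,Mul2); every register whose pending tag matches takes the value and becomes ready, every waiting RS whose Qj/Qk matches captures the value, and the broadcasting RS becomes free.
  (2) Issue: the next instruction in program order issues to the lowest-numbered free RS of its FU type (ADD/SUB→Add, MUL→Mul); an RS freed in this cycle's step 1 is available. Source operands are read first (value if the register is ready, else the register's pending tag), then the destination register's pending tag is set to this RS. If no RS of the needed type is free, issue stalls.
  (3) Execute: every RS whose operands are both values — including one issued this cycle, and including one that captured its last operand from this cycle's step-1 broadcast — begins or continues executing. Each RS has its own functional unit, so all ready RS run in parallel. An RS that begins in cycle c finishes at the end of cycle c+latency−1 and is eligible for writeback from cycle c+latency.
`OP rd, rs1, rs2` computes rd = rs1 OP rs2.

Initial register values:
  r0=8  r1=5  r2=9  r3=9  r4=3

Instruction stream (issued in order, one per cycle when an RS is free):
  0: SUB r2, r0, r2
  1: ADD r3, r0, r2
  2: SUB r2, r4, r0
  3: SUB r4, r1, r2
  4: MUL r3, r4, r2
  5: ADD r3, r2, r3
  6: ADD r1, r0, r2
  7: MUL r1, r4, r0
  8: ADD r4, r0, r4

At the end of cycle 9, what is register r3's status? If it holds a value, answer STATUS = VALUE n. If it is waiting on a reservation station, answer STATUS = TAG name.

STATUS = TAG Add1

c1: issue SUB r2<-Add1 | r0:8,r1:5,r2:Add1,r3:9,r4:3
c2: issue ADD r3<-Add2 | r0:8,r1:5,r2:Add1,r3:Add2,r4:3
c3: CDB Add1=-1; issue SUB r2<-Add1 | r0:8,r1:5,r2:Add1,r3:Add2,r4:3
c4: stall | r0:8,r1:5,r2:Add1,r3:Add2,r4:3
c5: CDB Add1=-5; issue SUB r4<-Add1 | r0:8,r1:5,r2:-5,r3:Add2,r4:Add1
c6: CDB Add2=7; issue MUL r3<-Mul1 | r0:8,r1:5,r2:-5,r3:Mul1,r4:Add1
c7: CDB Add1=10; issue ADD r3<-Add1 | r0:8,r1:5,r2:-5,r3:Add1,r4:10
c8: issue ADD r1<-Add2 | r0:8,r1:Add2,r2:-5,r3:Add1,r4:10
c9: issue MUL r1<-Mul2 | r0:8,r1:Mul2,r2:-5,r3:Add1,r4:10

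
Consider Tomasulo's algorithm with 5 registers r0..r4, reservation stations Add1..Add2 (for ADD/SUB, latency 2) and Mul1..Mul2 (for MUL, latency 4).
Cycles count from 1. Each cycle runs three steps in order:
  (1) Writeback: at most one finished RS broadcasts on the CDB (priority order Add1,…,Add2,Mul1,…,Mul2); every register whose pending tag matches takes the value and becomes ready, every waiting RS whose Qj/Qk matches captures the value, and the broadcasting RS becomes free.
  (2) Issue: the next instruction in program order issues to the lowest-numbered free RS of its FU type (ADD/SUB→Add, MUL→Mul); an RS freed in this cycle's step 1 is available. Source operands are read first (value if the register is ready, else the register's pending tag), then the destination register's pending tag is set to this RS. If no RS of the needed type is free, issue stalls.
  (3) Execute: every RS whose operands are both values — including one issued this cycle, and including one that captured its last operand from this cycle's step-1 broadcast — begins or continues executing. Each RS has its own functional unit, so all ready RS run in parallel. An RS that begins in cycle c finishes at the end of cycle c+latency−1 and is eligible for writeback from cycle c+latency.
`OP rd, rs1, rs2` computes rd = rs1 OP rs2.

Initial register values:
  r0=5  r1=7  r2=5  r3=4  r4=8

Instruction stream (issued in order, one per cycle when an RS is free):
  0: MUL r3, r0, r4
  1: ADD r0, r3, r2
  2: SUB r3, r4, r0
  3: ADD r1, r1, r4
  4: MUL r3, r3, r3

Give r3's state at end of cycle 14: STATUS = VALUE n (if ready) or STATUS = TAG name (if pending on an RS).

  c1: issue MUL r3<-Mul1  regs: r0:5,r1:7,r2:5,r3:Mul1,r4:8
  c2: issue ADD r0<-Add1  regs: r0:Add1,r1:7,r2:5,r3:Mul1,r4:8
  c3: issue SUB r3<-Add2  regs: r0:Add1,r1:7,r2:5,r3:Add2,r4:8
  c4: stall  regs: r0:Add1,r1:7,r2:5,r3:Add2,r4:8
  c5: CDB Mul1=40; stall  regs: r0:Add1,r1:7,r2:5,r3:Add2,r4:8
  c6: stall  regs: r0:Add1,r1:7,r2:5,r3:Add2,r4:8
  c7: CDB Add1=45; issue ADD r1<-Add1  regs: r0:45,r1:Add1,r2:5,r3:Add2,r4:8
  c8: issue MUL r3<-Mul1  regs: r0:45,r1:Add1,r2:5,r3:Mul1,r4:8
  c9: CDB Add1=15  regs: r0:45,r1:15,r2:5,r3:Mul1,r4:8
  c10: CDB Add2=-37  regs: r0:45,r1:15,r2:5,r3:Mul1,r4:8
  c11: -  regs: r0:45,r1:15,r2:5,r3:Mul1,r4:8
  c12: -  regs: r0:45,r1:15,r2:5,r3:Mul1,r4:8
  c13: -  regs: r0:45,r1:15,r2:5,r3:Mul1,r4:8
  c14: CDB Mul1=1369  regs: r0:45,r1:15,r2:5,r3:1369,r4:8

STATUS = VALUE 1369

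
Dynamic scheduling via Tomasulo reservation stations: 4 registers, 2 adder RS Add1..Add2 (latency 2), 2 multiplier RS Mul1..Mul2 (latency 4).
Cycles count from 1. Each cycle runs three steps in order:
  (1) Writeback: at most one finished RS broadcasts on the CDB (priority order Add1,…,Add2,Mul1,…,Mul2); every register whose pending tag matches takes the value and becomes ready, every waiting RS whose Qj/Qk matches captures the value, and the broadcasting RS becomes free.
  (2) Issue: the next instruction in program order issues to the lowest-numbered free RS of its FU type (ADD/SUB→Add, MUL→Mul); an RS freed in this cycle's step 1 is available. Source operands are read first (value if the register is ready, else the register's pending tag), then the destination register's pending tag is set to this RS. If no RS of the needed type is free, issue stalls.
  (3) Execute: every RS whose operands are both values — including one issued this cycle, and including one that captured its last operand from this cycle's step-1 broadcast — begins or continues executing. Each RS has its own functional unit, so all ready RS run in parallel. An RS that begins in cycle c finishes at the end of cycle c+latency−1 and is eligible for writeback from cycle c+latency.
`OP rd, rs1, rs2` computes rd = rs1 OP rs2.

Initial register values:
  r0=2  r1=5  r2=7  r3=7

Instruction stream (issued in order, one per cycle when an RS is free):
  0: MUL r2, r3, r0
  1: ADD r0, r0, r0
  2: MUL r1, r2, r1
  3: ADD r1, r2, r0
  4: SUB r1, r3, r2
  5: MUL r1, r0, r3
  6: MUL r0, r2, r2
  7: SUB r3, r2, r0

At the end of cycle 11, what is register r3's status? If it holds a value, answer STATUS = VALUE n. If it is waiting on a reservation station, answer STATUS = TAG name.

cycle 1: issue MUL r2<-Mul1 // r0:2,r1:5,r2:Mul1,r3:7
cycle 2: issue ADD r0<-Add1 // r0:Add1,r1:5,r2:Mul1,r3:7
cycle 3: issue MUL r1<-Mul2 // r0:Add1,r1:Mul2,r2:Mul1,r3:7
cycle 4: CDB Add1=4; issue ADD r1<-Add1 // r0:4,r1:Add1,r2:Mul1,r3:7
cycle 5: CDB Mul1=14; issue SUB r1<-Add2 // r0:4,r1:Add2,r2:14,r3:7
cycle 6: issue MUL r1<-Mul1 // r0:4,r1:Mul1,r2:14,r3:7
cycle 7: CDB Add1=18; stall // r0:4,r1:Mul1,r2:14,r3:7
cycle 8: CDB Add2=-7; stall // r0:4,r1:Mul1,r2:14,r3:7
cycle 9: CDB Mul2=70; issue MUL r0<-Mul2 // r0:Mul2,r1:Mul1,r2:14,r3:7
cycle 10: CDB Mul1=28; issue SUB r3<-Add1 // r0:Mul2,r1:28,r2:14,r3:Add1
cycle 11: - // r0:Mul2,r1:28,r2:14,r3:Add1

STATUS = TAG Add1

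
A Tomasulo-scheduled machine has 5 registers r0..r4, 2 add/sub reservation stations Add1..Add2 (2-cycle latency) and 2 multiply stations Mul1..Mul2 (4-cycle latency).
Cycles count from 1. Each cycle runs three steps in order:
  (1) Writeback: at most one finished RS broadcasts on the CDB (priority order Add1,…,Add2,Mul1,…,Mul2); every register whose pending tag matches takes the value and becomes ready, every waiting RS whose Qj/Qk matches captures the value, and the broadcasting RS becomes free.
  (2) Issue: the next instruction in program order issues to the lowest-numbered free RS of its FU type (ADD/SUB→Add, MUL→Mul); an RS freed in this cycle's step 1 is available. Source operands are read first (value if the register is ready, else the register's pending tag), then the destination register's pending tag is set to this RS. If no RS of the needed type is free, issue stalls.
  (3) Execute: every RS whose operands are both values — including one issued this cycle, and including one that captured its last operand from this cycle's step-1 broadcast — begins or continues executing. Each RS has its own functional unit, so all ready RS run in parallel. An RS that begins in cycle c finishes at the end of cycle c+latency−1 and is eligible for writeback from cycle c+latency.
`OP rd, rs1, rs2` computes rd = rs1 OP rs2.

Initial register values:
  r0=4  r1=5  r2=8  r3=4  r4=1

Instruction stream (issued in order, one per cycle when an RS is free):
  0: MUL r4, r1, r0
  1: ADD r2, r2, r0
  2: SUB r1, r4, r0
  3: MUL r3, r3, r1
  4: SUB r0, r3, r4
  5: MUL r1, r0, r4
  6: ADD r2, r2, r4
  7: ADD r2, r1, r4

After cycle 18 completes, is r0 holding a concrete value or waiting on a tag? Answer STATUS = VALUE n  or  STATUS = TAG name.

STATUS = VALUE 44

  c1: issue MUL r4<-Mul1  regs: r0:4,r1:5,r2:8,r3:4,r4:Mul1
  c2: issue ADD r2<-Add1  regs: r0:4,r1:5,r2:Add1,r3:4,r4:Mul1
  c3: issue SUB r1<-Add2  regs: r0:4,r1:Add2,r2:Add1,r3:4,r4:Mul1
  c4: CDB Add1=12; issue MUL r3<-Mul2  regs: r0:4,r1:Add2,r2:12,r3:Mul2,r4:Mul1
  c5: CDB Mul1=20; issue SUB r0<-Add1  regs: r0:Add1,r1:Add2,r2:12,r3:Mul2,r4:20
  c6: issue MUL r1<-Mul1  regs: r0:Add1,r1:Mul1,r2:12,r3:Mul2,r4:20
  c7: CDB Add2=16; issue ADD r2<-Add2  regs: r0:Add1,r1:Mul1,r2:Add2,r3:Mul2,r4:20
  c8: stall  regs: r0:Add1,r1:Mul1,r2:Add2,r3:Mul2,r4:20
  c9: CDB Add2=32; issue ADD r2<-Add2  regs: r0:Add1,r1:Mul1,r2:Add2,r3:Mul2,r4:20
  c10: -  regs: r0:Add1,r1:Mul1,r2:Add2,r3:Mul2,r4:20
  c11: CDB Mul2=64  regs: r0:Add1,r1:Mul1,r2:Add2,r3:64,r4:20
  c12: -  regs: r0:Add1,r1:Mul1,r2:Add2,r3:64,r4:20
  c13: CDB Add1=44  regs: r0:44,r1:Mul1,r2:Add2,r3:64,r4:20
  c14: -  regs: r0:44,r1:Mul1,r2:Add2,r3:64,r4:20
  c15: -  regs: r0:44,r1:Mul1,r2:Add2,r3:64,r4:20
  c16: -  regs: r0:44,r1:Mul1,r2:Add2,r3:64,r4:20
  c17: CDB Mul1=880  regs: r0:44,r1:880,r2:Add2,r3:64,r4:20
  c18: -  regs: r0:44,r1:880,r2:Add2,r3:64,r4:20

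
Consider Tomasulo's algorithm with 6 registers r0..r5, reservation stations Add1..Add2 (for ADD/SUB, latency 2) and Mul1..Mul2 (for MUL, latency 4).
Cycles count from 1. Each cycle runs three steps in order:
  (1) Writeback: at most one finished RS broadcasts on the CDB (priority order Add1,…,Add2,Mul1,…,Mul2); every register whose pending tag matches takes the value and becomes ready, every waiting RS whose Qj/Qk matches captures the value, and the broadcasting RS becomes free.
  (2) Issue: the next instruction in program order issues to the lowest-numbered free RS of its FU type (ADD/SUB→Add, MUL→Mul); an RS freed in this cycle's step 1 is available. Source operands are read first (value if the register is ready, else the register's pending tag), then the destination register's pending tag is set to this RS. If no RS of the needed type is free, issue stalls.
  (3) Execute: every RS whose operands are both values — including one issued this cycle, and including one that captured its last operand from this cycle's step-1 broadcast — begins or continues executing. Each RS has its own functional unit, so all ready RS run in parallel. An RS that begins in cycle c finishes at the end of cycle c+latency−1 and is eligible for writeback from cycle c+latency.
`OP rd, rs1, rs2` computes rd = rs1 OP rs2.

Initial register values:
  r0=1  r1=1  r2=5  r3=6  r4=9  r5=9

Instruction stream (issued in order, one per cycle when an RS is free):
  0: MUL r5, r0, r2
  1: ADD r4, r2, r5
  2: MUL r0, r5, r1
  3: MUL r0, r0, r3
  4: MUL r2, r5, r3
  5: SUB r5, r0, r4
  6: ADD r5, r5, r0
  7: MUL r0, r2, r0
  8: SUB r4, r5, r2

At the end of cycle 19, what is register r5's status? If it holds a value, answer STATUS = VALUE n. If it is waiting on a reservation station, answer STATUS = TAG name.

STATUS = VALUE 50

c1: issue MUL r5<-Mul1 | r0:1,r1:1,r2:5,r3:6,r4:9,r5:Mul1
c2: issue ADD r4<-Add1 | r0:1,r1:1,r2:5,r3:6,r4:Add1,r5:Mul1
c3: issue MUL r0<-Mul2 | r0:Mul2,r1:1,r2:5,r3:6,r4:Add1,r5:Mul1
c4: stall | r0:Mul2,r1:1,r2:5,r3:6,r4:Add1,r5:Mul1
c5: CDB Mul1=5; issue MUL r0<-Mul1 | r0:Mul1,r1:1,r2:5,r3:6,r4:Add1,r5:5
c6: stall | r0:Mul1,r1:1,r2:5,r3:6,r4:Add1,r5:5
c7: CDB Add1=10; stall | r0:Mul1,r1:1,r2:5,r3:6,r4:10,r5:5
c8: stall | r0:Mul1,r1:1,r2:5,r3:6,r4:10,r5:5
c9: CDB Mul2=5; issue MUL r2<-Mul2 | r0:Mul1,r1:1,r2:Mul2,r3:6,r4:10,r5:5
c10: issue SUB r5<-Add1 | r0:Mul1,r1:1,r2:Mul2,r3:6,r4:10,r5:Add1
c11: issue ADD r5<-Add2 | r0:Mul1,r1:1,r2:Mul2,r3:6,r4:10,r5:Add2
c12: stall | r0:Mul1,r1:1,r2:Mul2,r3:6,r4:10,r5:Add2
c13: CDB Mul1=30; issue MUL r0<-Mul1 | r0:Mul1,r1:1,r2:Mul2,r3:6,r4:10,r5:Add2
c14: CDB Mul2=30; stall | r0:Mul1,r1:1,r2:30,r3:6,r4:10,r5:Add2
c15: CDB Add1=20; issue SUB r4<-Add1 | r0:Mul1,r1:1,r2:30,r3:6,r4:Add1,r5:Add2
c16: - | r0:Mul1,r1:1,r2:30,r3:6,r4:Add1,r5:Add2
c17: CDB Add2=50 | r0:Mul1,r1:1,r2:30,r3:6,r4:Add1,r5:50
c18: CDB Mul1=900 | r0:900,r1:1,r2:30,r3:6,r4:Add1,r5:50
c19: CDB Add1=20 | r0:900,r1:1,r2:30,r3:6,r4:20,r5:50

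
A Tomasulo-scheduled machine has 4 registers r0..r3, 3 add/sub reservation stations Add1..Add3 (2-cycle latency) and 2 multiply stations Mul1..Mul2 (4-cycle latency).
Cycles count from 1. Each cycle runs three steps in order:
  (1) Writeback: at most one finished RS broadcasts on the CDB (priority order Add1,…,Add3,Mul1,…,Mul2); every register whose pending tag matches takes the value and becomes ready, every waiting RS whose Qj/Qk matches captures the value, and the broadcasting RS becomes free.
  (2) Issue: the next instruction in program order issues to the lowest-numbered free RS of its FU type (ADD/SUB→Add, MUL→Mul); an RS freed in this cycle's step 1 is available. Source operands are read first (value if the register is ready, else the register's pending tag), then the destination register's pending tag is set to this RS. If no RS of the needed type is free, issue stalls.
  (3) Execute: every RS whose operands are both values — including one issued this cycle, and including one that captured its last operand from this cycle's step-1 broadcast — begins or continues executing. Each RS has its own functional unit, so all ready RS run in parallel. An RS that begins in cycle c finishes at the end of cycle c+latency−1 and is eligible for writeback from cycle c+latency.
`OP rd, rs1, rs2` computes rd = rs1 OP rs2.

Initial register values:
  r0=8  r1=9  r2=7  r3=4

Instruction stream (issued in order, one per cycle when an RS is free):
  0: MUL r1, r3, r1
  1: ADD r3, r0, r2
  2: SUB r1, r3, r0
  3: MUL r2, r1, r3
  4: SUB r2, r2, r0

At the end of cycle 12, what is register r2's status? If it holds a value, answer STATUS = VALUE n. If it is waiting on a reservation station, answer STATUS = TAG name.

STATUS = VALUE 97

c1: issue MUL r1<-Mul1 | r0:8,r1:Mul1,r2:7,r3:4
c2: issue ADD r3<-Add1 | r0:8,r1:Mul1,r2:7,r3:Add1
c3: issue SUB r1<-Add2 | r0:8,r1:Add2,r2:7,r3:Add1
c4: CDB Add1=15; issue MUL r2<-Mul2 | r0:8,r1:Add2,r2:Mul2,r3:15
c5: CDB Mul1=36; issue SUB r2<-Add1 | r0:8,r1:Add2,r2:Add1,r3:15
c6: CDB Add2=7 | r0:8,r1:7,r2:Add1,r3:15
c7: - | r0:8,r1:7,r2:Add1,r3:15
c8: - | r0:8,r1:7,r2:Add1,r3:15
c9: - | r0:8,r1:7,r2:Add1,r3:15
c10: CDB Mul2=105 | r0:8,r1:7,r2:Add1,r3:15
c11: - | r0:8,r1:7,r2:Add1,r3:15
c12: CDB Add1=97 | r0:8,r1:7,r2:97,r3:15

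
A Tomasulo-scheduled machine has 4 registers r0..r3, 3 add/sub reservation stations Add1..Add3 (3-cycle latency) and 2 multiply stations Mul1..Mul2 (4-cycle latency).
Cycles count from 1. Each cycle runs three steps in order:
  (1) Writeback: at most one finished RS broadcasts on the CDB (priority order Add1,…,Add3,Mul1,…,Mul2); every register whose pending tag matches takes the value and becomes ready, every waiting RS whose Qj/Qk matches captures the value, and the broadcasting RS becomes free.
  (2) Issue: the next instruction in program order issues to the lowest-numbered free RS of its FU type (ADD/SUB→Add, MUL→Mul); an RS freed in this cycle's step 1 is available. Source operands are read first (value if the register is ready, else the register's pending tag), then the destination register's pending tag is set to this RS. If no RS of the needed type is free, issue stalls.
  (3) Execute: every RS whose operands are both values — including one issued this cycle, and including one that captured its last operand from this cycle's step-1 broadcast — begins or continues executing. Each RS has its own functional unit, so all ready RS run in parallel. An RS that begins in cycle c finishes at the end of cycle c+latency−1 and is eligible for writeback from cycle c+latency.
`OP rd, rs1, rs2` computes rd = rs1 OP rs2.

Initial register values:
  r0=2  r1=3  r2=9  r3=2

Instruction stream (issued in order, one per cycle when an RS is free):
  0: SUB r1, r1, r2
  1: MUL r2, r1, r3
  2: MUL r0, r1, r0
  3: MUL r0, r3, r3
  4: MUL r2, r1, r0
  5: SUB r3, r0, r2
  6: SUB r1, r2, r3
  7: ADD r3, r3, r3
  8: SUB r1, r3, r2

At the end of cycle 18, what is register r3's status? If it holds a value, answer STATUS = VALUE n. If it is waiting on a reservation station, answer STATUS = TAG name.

cycle 1: issue SUB r1<-Add1 // r0:2,r1:Add1,r2:9,r3:2
cycle 2: issue MUL r2<-Mul1 // r0:2,r1:Add1,r2:Mul1,r3:2
cycle 3: issue MUL r0<-Mul2 // r0:Mul2,r1:Add1,r2:Mul1,r3:2
cycle 4: CDB Add1=-6; stall // r0:Mul2,r1:-6,r2:Mul1,r3:2
cycle 5: stall // r0:Mul2,r1:-6,r2:Mul1,r3:2
cycle 6: stall // r0:Mul2,r1:-6,r2:Mul1,r3:2
cycle 7: stall // r0:Mul2,r1:-6,r2:Mul1,r3:2
cycle 8: CDB Mul1=-12; issue MUL r0<-Mul1 // r0:Mul1,r1:-6,r2:-12,r3:2
cycle 9: CDB Mul2=-12; issue MUL r2<-Mul2 // r0:Mul1,r1:-6,r2:Mul2,r3:2
cycle 10: issue SUB r3<-Add1 // r0:Mul1,r1:-6,r2:Mul2,r3:Add1
cycle 11: issue SUB r1<-Add2 // r0:Mul1,r1:Add2,r2:Mul2,r3:Add1
cycle 12: CDB Mul1=4; issue ADD r3<-Add3 // r0:4,r1:Add2,r2:Mul2,r3:Add3
cycle 13: stall // r0:4,r1:Add2,r2:Mul2,r3:Add3
cycle 14: stall // r0:4,r1:Add2,r2:Mul2,r3:Add3
cycle 15: stall // r0:4,r1:Add2,r2:Mul2,r3:Add3
cycle 16: CDB Mul2=-24; stall // r0:4,r1:Add2,r2:-24,r3:Add3
cycle 17: stall // r0:4,r1:Add2,r2:-24,r3:Add3
cycle 18: stall // r0:4,r1:Add2,r2:-24,r3:Add3

STATUS = TAG Add3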